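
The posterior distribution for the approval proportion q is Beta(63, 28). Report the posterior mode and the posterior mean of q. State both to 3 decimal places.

MAP = 0.697; posterior mean = 0.692

Mode = (63−1)/(63+28−2) = 62/89 = 0.697.
Mean = 63/(63+28) = 63/91 = 0.692.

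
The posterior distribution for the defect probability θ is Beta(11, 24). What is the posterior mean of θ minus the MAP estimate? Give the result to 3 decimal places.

Mode = (11−1)/(11+24−2) = 10/33 = 0.303.
Mean = 11/(11+24) = 11/35 = 0.314.
Difference = 0.314 − 0.303 = 0.011.

0.011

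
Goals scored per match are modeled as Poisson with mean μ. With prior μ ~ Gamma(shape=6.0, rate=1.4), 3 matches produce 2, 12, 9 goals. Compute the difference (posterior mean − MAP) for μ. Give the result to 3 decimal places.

Σ counts = 23. Posterior: Gamma(shape = 6.0+23 = 29.0, rate = 1.4+3 = 4.4).
Mode = (α−1)/β = 28.0/4.4 = 6.364.
Mean = α/β = 29.0/4.4 = 6.591.
Difference = 6.591 − 6.364 = 0.227.
The mean is pulled above the mode by the posterior's right skew.

0.227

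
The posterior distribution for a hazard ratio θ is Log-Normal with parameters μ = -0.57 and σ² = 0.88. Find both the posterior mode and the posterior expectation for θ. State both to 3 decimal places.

Mode = exp(μ − σ²) = exp(-1.45) = 0.235.
Mean = exp(μ + σ²/2) = exp(-0.130) = 0.878.

θ_MAP = 0.235, E[θ|data] = 0.878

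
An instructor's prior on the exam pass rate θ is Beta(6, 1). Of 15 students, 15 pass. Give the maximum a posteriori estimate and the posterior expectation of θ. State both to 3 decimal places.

θ_MAP = 1.000, E[θ|data] = 0.955

Posterior: Beta(6+15, 1+0) = Beta(21, 1).
Since β = 1 ≤ 1 and α > 1, the Beta density is monotone increasing on [0,1]; the mode is at 1.
Mean = 21/(21+1) = 0.955.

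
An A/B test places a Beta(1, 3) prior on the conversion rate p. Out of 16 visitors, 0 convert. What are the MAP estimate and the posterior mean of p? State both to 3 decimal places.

MAP: 0.000. Posterior mean: 0.050.

Posterior: Beta(1+0, 3+16) = Beta(1, 19).
Since α = 1 ≤ 1 and β > 1, the Beta density is monotone decreasing on [0,1]; the mode is at 0.
Mean = 1/(1+19) = 0.050.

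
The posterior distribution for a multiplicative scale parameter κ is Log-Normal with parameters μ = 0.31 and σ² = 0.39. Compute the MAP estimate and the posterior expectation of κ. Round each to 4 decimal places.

MAP = 0.9231, posterior mean = 1.6570

Mode = exp(μ − σ²) = exp(-0.08) = 0.9231.
Mean = exp(μ + σ²/2) = exp(0.505) = 1.6570.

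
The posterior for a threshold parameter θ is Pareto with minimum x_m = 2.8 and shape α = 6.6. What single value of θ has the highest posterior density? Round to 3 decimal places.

2.800

The Pareto density is strictly decreasing on [x_m, ∞), so the mode is x_m = 2.800.
Mean = α·x_m/(α−1) = 6.6·2.8/5.6 = 3.300.
This is the posterior mode — the MAP estimate.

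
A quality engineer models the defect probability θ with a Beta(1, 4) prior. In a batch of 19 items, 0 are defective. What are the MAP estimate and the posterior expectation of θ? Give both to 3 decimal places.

θ_MAP = 0.000, E[θ|data] = 0.042

Posterior: Beta(1+0, 4+19) = Beta(1, 23).
Since α = 1 ≤ 1 and β > 1, the Beta density is monotone decreasing on [0,1]; the mode is at 0.
Mean = 1/(1+23) = 0.042.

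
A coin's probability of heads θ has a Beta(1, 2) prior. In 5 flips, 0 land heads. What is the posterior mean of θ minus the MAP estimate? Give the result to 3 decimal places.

Posterior: Beta(1+0, 2+5) = Beta(1, 7).
Since α = 1 ≤ 1 and β > 1, the Beta density is monotone decreasing on [0,1]; the mode is at 0.
Mean = 1/(1+7) = 0.125.
Difference = 0.125 − 0.000 = 0.125.
Right-skewed posterior ⇒ mode < mean.

0.125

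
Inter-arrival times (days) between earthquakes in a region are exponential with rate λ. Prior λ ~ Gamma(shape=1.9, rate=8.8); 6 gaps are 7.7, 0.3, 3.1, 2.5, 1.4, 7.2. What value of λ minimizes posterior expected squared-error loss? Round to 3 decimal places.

0.255

Σ times = 22.2. Posterior: Gamma(shape = 1.9+6 = 7.9, rate = 8.8+22.2 = 31.0).
Mode = (α−1)/β = 6.9/31.0 = 0.223.
Mean = α/β = 7.9/31.0 = 0.255.
Squared-error loss ⇒ the optimal estimator is the posterior mean.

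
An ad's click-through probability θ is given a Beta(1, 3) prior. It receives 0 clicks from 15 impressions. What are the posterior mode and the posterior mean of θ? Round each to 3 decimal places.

Posterior: Beta(1+0, 3+15) = Beta(1, 18).
Since α = 1 ≤ 1 and β > 1, the Beta density is monotone decreasing on [0,1]; the mode is at 0.
Mean = 1/(1+18) = 0.053.

MAP = 0.000; posterior mean = 0.053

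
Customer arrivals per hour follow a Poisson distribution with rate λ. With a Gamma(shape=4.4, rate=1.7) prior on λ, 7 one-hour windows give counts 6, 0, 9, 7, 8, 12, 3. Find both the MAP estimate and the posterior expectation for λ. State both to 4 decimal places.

Σ counts = 45. Posterior: Gamma(shape = 4.4+45 = 49.4, rate = 1.7+7 = 8.7).
Mode = (α−1)/β = 48.4/8.7 = 5.5632.
Mean = α/β = 49.4/8.7 = 5.6782.

λ_MAP = 5.5632, E[λ|data] = 5.6782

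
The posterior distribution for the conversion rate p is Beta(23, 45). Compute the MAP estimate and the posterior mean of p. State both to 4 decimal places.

MAP: 0.3333. Posterior mean: 0.3382.

Mode = (23−1)/(23+45−2) = 22/66 = 0.3333.
Mean = 23/(23+45) = 23/68 = 0.3382.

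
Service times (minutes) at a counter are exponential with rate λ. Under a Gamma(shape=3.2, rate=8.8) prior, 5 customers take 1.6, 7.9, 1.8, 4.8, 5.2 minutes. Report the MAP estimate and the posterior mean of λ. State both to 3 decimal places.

Σ times = 21.3. Posterior: Gamma(shape = 3.2+5 = 8.2, rate = 8.8+21.3 = 30.1).
Mode = (α−1)/β = 7.2/30.1 = 0.239.
Mean = α/β = 8.2/30.1 = 0.272.

MAP = 0.239; posterior mean = 0.272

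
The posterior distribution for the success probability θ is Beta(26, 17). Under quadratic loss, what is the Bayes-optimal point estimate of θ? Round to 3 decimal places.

Mode = (26−1)/(26+17−2) = 25/41 = 0.610.
Mean = 26/(26+17) = 26/43 = 0.605.
Quadratic loss ⇒ the optimal estimator is the posterior mean.

0.605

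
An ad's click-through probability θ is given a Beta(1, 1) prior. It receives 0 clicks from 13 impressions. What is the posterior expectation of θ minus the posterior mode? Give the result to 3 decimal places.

0.067

Posterior: Beta(1+0, 1+13) = Beta(1, 14).
Since α = 1 ≤ 1 and β > 1, the Beta density is monotone decreasing on [0,1]; the mode is at 0.
Mean = 1/(1+14) = 0.067.
Difference = 0.067 − 0.000 = 0.067.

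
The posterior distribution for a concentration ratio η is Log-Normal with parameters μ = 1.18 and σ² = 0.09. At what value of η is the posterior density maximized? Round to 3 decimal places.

2.974

Mode = exp(μ − σ²) = exp(1.09) = 2.974.
Mean = exp(μ + σ²/2) = exp(1.225) = 3.404.
This is the posterior mode — the MAP estimate.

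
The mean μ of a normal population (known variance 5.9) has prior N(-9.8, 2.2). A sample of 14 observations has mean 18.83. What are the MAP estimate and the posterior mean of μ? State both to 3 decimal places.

MAP: 14.227. Posterior mean: 14.227.

Posterior for μ is Normal. Precision-weighted mean: (1/2.2·-9.8 + 14/5.9·18.83) / (1/2.2 + 14/5.9) = 14.227.
A Normal posterior is symmetric, so mode = mean.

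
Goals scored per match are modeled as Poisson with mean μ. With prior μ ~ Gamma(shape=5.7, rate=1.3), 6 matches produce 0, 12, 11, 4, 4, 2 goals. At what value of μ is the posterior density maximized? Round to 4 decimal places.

5.1644

Σ counts = 33. Posterior: Gamma(shape = 5.7+33 = 38.7, rate = 1.3+6 = 7.3).
Mode = (α−1)/β = 37.7/7.3 = 5.1644.
Mean = α/β = 38.7/7.3 = 5.3014.
This is the posterior mode — the MAP estimate.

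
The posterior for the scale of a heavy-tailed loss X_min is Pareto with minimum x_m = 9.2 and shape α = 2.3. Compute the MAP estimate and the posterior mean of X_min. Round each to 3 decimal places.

X_min_MAP = 9.200, E[X_min|data] = 16.277

The Pareto density is strictly decreasing on [x_m, ∞), so the mode is x_m = 9.200.
Mean = α·x_m/(α−1) = 2.3·9.2/1.3 = 16.277.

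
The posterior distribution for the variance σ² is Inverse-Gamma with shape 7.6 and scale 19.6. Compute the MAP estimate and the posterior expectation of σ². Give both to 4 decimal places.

MAP: 2.2791. Posterior mean: 2.9697.

Mode = β/(α+1) = 19.6/8.6 = 2.2791.
Mean = β/(α−1) = 19.6/6.6 = 2.9697.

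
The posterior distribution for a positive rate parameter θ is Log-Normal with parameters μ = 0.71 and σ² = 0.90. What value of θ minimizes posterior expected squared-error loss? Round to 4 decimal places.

3.1899

Mode = exp(μ − σ²) = exp(-0.19) = 0.8270.
Mean = exp(μ + σ²/2) = exp(1.160) = 3.1899.
Squared-error loss ⇒ the optimal estimator is the posterior mean.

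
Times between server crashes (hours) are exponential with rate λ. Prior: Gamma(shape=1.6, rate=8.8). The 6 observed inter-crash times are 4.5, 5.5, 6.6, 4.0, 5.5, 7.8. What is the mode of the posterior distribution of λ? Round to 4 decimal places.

Σ times = 33.9. Posterior: Gamma(shape = 1.6+6 = 7.6, rate = 8.8+33.9 = 42.7).
Mode = (α−1)/β = 6.6/42.7 = 0.1546.
Mean = α/β = 7.6/42.7 = 0.1780.
This is the posterior mode — the MAP estimate.

0.1546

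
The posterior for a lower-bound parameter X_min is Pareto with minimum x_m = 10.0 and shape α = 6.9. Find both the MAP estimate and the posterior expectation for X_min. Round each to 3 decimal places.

The Pareto density is strictly decreasing on [x_m, ∞), so the mode is x_m = 10.000.
Mean = α·x_m/(α−1) = 6.9·10.0/5.9 = 11.695.
The mean is pulled above the mode by the posterior's right skew.

MAP = 10.000, posterior mean = 11.695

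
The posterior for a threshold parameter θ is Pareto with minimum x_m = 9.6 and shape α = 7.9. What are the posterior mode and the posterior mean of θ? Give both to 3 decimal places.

The Pareto density is strictly decreasing on [x_m, ∞), so the mode is x_m = 9.600.
Mean = α·x_m/(α−1) = 7.9·9.6/6.9 = 10.991.
The mean is pulled above the mode by the posterior's right skew.

MAP = 9.600, posterior mean = 10.991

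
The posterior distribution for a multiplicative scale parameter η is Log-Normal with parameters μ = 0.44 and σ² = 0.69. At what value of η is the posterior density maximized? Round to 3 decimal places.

0.779

Mode = exp(μ − σ²) = exp(-0.25) = 0.779.
Mean = exp(μ + σ²/2) = exp(0.785) = 2.192.
This is the posterior mode — the MAP estimate.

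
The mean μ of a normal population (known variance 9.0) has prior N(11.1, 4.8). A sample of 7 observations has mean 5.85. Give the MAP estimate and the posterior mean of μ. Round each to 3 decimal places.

Posterior for μ is Normal. Precision-weighted mean: (1/4.8·11.1 + 7/9.0·5.85) / (1/4.8 + 7/9.0) = 6.959.
A Normal posterior is symmetric, so mode = mean.

MAP = 6.959; posterior mean = 6.959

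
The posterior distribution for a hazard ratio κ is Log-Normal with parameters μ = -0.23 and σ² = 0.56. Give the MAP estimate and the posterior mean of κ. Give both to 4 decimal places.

κ_MAP = 0.4538, E[κ|data] = 1.0513

Mode = exp(μ − σ²) = exp(-0.79) = 0.4538.
Mean = exp(μ + σ²/2) = exp(0.050) = 1.0513.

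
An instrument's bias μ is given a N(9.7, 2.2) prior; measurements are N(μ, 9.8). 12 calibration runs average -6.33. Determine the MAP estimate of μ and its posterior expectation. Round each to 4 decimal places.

Posterior for μ is Normal. Precision-weighted mean: (1/2.2·9.7 + 12/9.8·-6.33) / (1/2.2 + 12/9.8) = -1.9904.
A Normal posterior is symmetric, so mode = mean.

MAP estimate = -1.9904, posterior expectation = -1.9904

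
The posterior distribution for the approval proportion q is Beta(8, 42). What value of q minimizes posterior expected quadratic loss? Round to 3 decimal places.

Mode = (8−1)/(8+42−2) = 7/48 = 0.146.
Mean = 8/(8+42) = 8/50 = 0.160.
Quadratic loss ⇒ the optimal estimator is the posterior mean.

0.160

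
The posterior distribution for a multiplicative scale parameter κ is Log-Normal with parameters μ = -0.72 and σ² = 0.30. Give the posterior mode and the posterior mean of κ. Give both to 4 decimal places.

κ_MAP = 0.3606, E[κ|data] = 0.5655

Mode = exp(μ − σ²) = exp(-1.02) = 0.3606.
Mean = exp(μ + σ²/2) = exp(-0.570) = 0.5655.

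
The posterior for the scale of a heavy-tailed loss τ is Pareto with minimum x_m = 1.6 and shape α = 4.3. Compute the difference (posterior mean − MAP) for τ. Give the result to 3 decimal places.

The Pareto density is strictly decreasing on [x_m, ∞), so the mode is x_m = 1.600.
Mean = α·x_m/(α−1) = 4.3·1.6/3.3 = 2.085.
Difference = 2.085 − 1.600 = 0.485.

0.485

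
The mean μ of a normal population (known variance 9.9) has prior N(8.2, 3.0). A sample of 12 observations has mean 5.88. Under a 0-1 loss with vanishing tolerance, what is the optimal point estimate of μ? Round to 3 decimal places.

6.380

Posterior for μ is Normal. Precision-weighted mean: (1/3.0·8.2 + 12/9.9·5.88) / (1/3.0 + 12/9.9) = 6.380.
A Normal posterior is symmetric, so mode = mean.
This is the posterior mode — the MAP estimate.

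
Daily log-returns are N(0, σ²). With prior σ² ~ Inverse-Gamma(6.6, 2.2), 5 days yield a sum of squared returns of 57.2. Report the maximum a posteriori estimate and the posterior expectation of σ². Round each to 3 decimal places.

MAP = 3.050, posterior mean = 3.802

Posterior: Inverse-Gamma(shape = 6.6+5/2 = 9.1, scale = 2.2+57.2/2 = 30.8).
Mode = β/(α+1) = 30.8/10.1 = 3.050.
Mean = β/(α−1) = 30.8/8.1 = 3.802.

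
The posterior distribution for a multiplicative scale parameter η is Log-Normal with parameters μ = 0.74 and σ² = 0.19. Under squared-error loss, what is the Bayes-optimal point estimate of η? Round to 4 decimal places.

Mode = exp(μ − σ²) = exp(0.55) = 1.7333.
Mean = exp(μ + σ²/2) = exp(0.835) = 2.3048.
Squared-error loss ⇒ the optimal estimator is the posterior mean.

2.3048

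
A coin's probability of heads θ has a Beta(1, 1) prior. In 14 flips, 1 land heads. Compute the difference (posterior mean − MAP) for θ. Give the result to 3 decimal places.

Posterior: Beta(1+1, 1+13) = Beta(2, 14).
Mode = (2−1)/(2+14−2) = 1/14 = 0.071.
With a flat prior the MAP equals the MLE, 1/14.
Mean = 2/(2+14) = 2/16 = 0.125.
Difference = 0.125 − 0.071 = 0.054.

0.054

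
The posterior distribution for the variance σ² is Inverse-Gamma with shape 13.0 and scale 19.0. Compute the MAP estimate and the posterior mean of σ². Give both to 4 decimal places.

σ²_MAP = 1.3571, E[σ²|data] = 1.5833

Mode = β/(α+1) = 19.0/14.0 = 1.3571.
Mean = β/(α−1) = 19.0/12.0 = 1.5833.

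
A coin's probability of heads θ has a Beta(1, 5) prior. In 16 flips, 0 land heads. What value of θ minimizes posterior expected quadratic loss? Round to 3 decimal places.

Posterior: Beta(1+0, 5+16) = Beta(1, 21).
Since α = 1 ≤ 1 and β > 1, the Beta density is monotone decreasing on [0,1]; the mode is at 0.
Mean = 1/(1+21) = 0.045.
Quadratic loss ⇒ the optimal estimator is the posterior mean.

0.045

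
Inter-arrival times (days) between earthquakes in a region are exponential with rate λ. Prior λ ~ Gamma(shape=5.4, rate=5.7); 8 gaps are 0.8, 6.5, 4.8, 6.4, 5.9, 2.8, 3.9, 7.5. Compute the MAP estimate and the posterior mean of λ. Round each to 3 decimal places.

Σ times = 38.6. Posterior: Gamma(shape = 5.4+8 = 13.4, rate = 5.7+38.6 = 44.3).
Mode = (α−1)/β = 12.4/44.3 = 0.280.
Mean = α/β = 13.4/44.3 = 0.302.

λ_MAP = 0.280, E[λ|data] = 0.302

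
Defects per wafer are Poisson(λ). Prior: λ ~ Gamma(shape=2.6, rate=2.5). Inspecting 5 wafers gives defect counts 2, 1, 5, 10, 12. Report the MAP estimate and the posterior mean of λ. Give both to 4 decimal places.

λ_MAP = 4.2133, E[λ|data] = 4.3467

Σ counts = 30. Posterior: Gamma(shape = 2.6+30 = 32.6, rate = 2.5+5 = 7.5).
Mode = (α−1)/β = 31.6/7.5 = 4.2133.
Mean = α/β = 32.6/7.5 = 4.3467.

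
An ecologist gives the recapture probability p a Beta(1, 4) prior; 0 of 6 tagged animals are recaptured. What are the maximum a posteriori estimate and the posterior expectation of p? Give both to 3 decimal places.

p_MAP = 0.000, E[p|data] = 0.091

Posterior: Beta(1+0, 4+6) = Beta(1, 10).
Since α = 1 ≤ 1 and β > 1, the Beta density is monotone decreasing on [0,1]; the mode is at 0.
Mean = 1/(1+10) = 0.091.
The posterior is right-skewed, so the mean exceeds the mode.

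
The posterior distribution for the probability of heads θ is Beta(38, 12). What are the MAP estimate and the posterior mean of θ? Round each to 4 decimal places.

Mode = (38−1)/(38+12−2) = 37/48 = 0.7708.
Mean = 38/(38+12) = 38/50 = 0.7600.

MAP = 0.7708; posterior mean = 0.7600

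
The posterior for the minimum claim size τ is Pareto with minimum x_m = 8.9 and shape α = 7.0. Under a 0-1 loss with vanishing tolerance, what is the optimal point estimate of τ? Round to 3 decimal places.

8.900

The Pareto density is strictly decreasing on [x_m, ∞), so the mode is x_m = 8.900.
Mean = α·x_m/(α−1) = 7.0·8.9/6.0 = 10.383.
This is the posterior mode — the MAP estimate.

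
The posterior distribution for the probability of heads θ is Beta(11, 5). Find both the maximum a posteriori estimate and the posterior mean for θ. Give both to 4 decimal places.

Mode = (11−1)/(11+5−2) = 10/14 = 0.7143.
Mean = 11/(11+5) = 11/16 = 0.6875.
Mode > mean: the posterior has a left tail.

MAP = 0.7143, posterior mean = 0.6875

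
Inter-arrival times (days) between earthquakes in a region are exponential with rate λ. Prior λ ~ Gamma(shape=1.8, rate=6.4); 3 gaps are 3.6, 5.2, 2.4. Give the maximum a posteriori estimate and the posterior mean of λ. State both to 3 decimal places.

Σ times = 11.2. Posterior: Gamma(shape = 1.8+3 = 4.8, rate = 6.4+11.2 = 17.6).
Mode = (α−1)/β = 3.8/17.6 = 0.216.
Mean = α/β = 4.8/17.6 = 0.273.

maximum a posteriori estimate = 0.216, posterior mean = 0.273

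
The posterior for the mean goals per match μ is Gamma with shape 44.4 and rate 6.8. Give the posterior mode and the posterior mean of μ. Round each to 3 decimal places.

MAP = 6.382, posterior mean = 6.529

Mode = (α−1)/β = 43.4/6.8 = 6.382.
Mean = α/β = 44.4/6.8 = 6.529.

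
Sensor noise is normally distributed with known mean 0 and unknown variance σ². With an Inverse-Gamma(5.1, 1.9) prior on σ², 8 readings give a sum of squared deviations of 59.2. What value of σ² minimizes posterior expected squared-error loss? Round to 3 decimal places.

3.889

Posterior: Inverse-Gamma(shape = 5.1+8/2 = 9.1, scale = 1.9+59.2/2 = 31.5).
Mode = β/(α+1) = 31.5/10.1 = 3.119.
Mean = β/(α−1) = 31.5/8.1 = 3.889.
Squared-error loss ⇒ the optimal estimator is the posterior mean.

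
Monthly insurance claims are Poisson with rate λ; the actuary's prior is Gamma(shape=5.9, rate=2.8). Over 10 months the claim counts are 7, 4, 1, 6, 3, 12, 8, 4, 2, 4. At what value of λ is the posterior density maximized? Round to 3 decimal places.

Σ counts = 51. Posterior: Gamma(shape = 5.9+51 = 56.9, rate = 2.8+10 = 12.8).
Mode = (α−1)/β = 55.9/12.8 = 4.367.
Mean = α/β = 56.9/12.8 = 4.445.
This is the posterior mode — the MAP estimate.

4.367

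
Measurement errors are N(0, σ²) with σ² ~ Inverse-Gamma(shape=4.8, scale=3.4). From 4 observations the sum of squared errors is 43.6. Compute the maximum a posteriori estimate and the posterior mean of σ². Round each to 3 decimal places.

MAP: 3.231. Posterior mean: 4.345.

Posterior: Inverse-Gamma(shape = 4.8+4/2 = 6.8, scale = 3.4+43.6/2 = 25.2).
Mode = β/(α+1) = 25.2/7.8 = 3.231.
Mean = β/(α−1) = 25.2/5.8 = 4.345.
The mean is pulled above the mode by the posterior's right skew.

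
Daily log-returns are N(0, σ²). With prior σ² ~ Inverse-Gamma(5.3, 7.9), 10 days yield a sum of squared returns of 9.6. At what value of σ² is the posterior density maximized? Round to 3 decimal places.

Posterior: Inverse-Gamma(shape = 5.3+10/2 = 10.3, scale = 7.9+9.6/2 = 12.7).
Mode = β/(α+1) = 12.7/11.3 = 1.124.
Mean = β/(α−1) = 12.7/9.3 = 1.366.
This is the posterior mode — the MAP estimate.

1.124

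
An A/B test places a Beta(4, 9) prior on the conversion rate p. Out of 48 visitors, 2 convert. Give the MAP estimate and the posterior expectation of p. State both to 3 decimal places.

Posterior: Beta(4+2, 9+46) = Beta(6, 55).
Mode = (6−1)/(6+55−2) = 5/59 = 0.085.
Mean = 6/(6+55) = 6/61 = 0.098.
The mean is pulled above the mode by the posterior's right skew.

MAP = 0.085; posterior mean = 0.098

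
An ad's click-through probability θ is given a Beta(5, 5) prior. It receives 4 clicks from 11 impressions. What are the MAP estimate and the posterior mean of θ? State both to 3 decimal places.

MAP = 0.421; posterior mean = 0.429

Posterior: Beta(5+4, 5+7) = Beta(9, 12).
Mode = (9−1)/(9+12−2) = 8/19 = 0.421.
Mean = 9/(9+12) = 9/21 = 0.429.
Mean > mode: the posterior has a right tail.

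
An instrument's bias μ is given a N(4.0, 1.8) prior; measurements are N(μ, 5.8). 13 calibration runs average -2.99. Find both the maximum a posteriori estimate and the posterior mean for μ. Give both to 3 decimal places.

μ_MAP = -1.602, E[μ|data] = -1.602

Posterior for μ is Normal. Precision-weighted mean: (1/1.8·4.0 + 13/5.8·-2.99) / (1/1.8 + 13/5.8) = -1.602.
A Normal posterior is symmetric, so mode = mean.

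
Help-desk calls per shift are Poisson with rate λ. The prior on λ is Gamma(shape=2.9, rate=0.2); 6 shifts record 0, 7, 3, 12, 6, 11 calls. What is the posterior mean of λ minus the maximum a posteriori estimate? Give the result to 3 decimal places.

Σ counts = 39. Posterior: Gamma(shape = 2.9+39 = 41.9, rate = 0.2+6 = 6.2).
Mode = (α−1)/β = 40.9/6.2 = 6.597.
Mean = α/β = 41.9/6.2 = 6.758.
Difference = 6.758 − 6.597 = 0.161.
Right-skewed posterior ⇒ mode < mean.

0.161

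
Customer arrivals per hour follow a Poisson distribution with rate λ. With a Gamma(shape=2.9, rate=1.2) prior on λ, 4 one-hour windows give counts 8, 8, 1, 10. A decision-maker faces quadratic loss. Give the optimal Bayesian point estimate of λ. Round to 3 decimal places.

Σ counts = 27. Posterior: Gamma(shape = 2.9+27 = 29.9, rate = 1.2+4 = 5.2).
Mode = (α−1)/β = 28.9/5.2 = 5.558.
Mean = α/β = 29.9/5.2 = 5.750.
Quadratic loss ⇒ the optimal estimator is the posterior mean.

5.750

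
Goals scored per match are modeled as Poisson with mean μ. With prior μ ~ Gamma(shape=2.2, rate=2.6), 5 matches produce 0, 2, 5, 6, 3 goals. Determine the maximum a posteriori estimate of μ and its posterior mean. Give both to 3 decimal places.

μ_MAP = 2.263, E[μ|data] = 2.395

Σ counts = 16. Posterior: Gamma(shape = 2.2+16 = 18.2, rate = 2.6+5 = 7.6).
Mode = (α−1)/β = 17.2/7.6 = 2.263.
Mean = α/β = 18.2/7.6 = 2.395.
Mean > mode: the posterior has a right tail.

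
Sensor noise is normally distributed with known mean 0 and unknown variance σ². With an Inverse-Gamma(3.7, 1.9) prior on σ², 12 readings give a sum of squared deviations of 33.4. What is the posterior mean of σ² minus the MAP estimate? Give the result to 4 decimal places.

0.3996

Posterior: Inverse-Gamma(shape = 3.7+12/2 = 9.7, scale = 1.9+33.4/2 = 18.6).
Mode = β/(α+1) = 18.6/10.7 = 1.7383.
Mean = β/(α−1) = 18.6/8.7 = 2.1379.
Difference = 2.1379 − 1.7383 = 0.3996.
Right-skewed posterior ⇒ mode < mean.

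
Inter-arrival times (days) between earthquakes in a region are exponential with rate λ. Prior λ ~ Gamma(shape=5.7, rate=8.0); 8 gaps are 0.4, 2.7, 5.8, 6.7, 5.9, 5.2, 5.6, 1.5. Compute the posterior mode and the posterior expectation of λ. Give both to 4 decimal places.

MAP: 0.3038. Posterior mean: 0.3278.

Σ times = 33.8. Posterior: Gamma(shape = 5.7+8 = 13.7, rate = 8.0+33.8 = 41.8).
Mode = (α−1)/β = 12.7/41.8 = 0.3038.
Mean = α/β = 13.7/41.8 = 0.3278.
The posterior is right-skewed, so the mean exceeds the mode.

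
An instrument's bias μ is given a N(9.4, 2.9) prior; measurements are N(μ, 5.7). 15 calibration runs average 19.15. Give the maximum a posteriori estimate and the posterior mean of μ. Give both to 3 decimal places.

Posterior for μ is Normal. Precision-weighted mean: (1/2.9·9.4 + 15/5.7·19.15) / (1/2.9 + 15/5.7) = 18.020.
A Normal posterior is symmetric, so mode = mean.

MAP = 18.020; posterior mean = 18.020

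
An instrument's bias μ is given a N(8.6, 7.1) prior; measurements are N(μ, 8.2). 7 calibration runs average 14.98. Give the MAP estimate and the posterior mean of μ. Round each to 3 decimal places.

MAP: 14.076. Posterior mean: 14.076.

Posterior for μ is Normal. Precision-weighted mean: (1/7.1·8.6 + 7/8.2·14.98) / (1/7.1 + 7/8.2) = 14.076.
A Normal posterior is symmetric, so mode = mean.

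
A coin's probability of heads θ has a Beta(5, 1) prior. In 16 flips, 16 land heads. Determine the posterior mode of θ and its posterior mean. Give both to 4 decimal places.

MAP = 1.0000; posterior mean = 0.9545

Posterior: Beta(5+16, 1+0) = Beta(21, 1).
Since β = 1 ≤ 1 and α > 1, the Beta density is monotone increasing on [0,1]; the mode is at 1.
Mean = 21/(21+1) = 0.9545.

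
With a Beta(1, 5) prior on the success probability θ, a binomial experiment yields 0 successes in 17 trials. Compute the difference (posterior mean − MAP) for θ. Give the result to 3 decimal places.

0.043

Posterior: Beta(1+0, 5+17) = Beta(1, 22).
Since α = 1 ≤ 1 and β > 1, the Beta density is monotone decreasing on [0,1]; the mode is at 0.
Mean = 1/(1+22) = 0.043.
Difference = 0.043 − 0.000 = 0.043.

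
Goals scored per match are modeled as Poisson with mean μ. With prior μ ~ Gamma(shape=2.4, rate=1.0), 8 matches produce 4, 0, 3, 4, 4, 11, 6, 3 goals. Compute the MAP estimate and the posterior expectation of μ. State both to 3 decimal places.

MAP: 4.044. Posterior mean: 4.156.

Σ counts = 35. Posterior: Gamma(shape = 2.4+35 = 37.4, rate = 1.0+8 = 9.0).
Mode = (α−1)/β = 36.4/9.0 = 4.044.
Mean = α/β = 37.4/9.0 = 4.156.
The posterior is right-skewed, so the mean exceeds the mode.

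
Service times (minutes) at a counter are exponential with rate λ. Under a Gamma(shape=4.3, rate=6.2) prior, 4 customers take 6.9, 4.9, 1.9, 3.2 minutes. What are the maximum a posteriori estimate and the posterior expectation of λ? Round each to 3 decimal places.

Σ times = 16.9. Posterior: Gamma(shape = 4.3+4 = 8.3, rate = 6.2+16.9 = 23.1).
Mode = (α−1)/β = 7.3/23.1 = 0.316.
Mean = α/β = 8.3/23.1 = 0.359.

λ_MAP = 0.316, E[λ|data] = 0.359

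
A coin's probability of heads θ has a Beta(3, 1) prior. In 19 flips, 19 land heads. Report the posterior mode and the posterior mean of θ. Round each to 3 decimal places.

MAP = 1.000, posterior mean = 0.957

Posterior: Beta(3+19, 1+0) = Beta(22, 1).
Since β = 1 ≤ 1 and α > 1, the Beta density is monotone increasing on [0,1]; the mode is at 1.
Mean = 22/(22+1) = 0.957.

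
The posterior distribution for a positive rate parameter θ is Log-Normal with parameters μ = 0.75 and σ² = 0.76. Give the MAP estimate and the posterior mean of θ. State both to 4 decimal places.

MAP = 0.9900, posterior mean = 3.0957

Mode = exp(μ − σ²) = exp(-0.01) = 0.9900.
Mean = exp(μ + σ²/2) = exp(1.130) = 3.0957.
Mean > mode: the posterior has a right tail.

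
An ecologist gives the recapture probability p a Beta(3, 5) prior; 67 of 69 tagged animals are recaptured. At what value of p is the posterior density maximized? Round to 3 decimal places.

Posterior: Beta(3+67, 5+2) = Beta(70, 7).
Mode = (70−1)/(70+7−2) = 69/75 = 0.920.
Mean = 70/(70+7) = 70/77 = 0.909.
This is the posterior mode — the MAP estimate.

0.920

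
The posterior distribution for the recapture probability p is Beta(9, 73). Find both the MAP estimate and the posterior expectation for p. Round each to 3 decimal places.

p_MAP = 0.100, E[p|data] = 0.110

Mode = (9−1)/(9+73−2) = 8/80 = 0.100.
Mean = 9/(9+73) = 9/82 = 0.110.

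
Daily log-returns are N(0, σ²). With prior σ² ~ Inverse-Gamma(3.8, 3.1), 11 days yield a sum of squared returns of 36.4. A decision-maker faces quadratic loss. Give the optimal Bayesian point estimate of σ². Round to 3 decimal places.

Posterior: Inverse-Gamma(shape = 3.8+11/2 = 9.3, scale = 3.1+36.4/2 = 21.3).
Mode = β/(α+1) = 21.3/10.3 = 2.068.
Mean = β/(α−1) = 21.3/8.3 = 2.566.
Quadratic loss ⇒ the optimal estimator is the posterior mean.

2.566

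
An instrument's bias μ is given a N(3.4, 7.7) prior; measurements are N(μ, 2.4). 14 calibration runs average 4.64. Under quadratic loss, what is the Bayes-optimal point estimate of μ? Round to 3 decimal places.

Posterior for μ is Normal. Precision-weighted mean: (1/7.7·3.4 + 14/2.4·4.64) / (1/7.7 + 14/2.4) = 4.613.
A Normal posterior is symmetric, so mode = mean.
Quadratic loss ⇒ the optimal estimator is the posterior mean.

4.613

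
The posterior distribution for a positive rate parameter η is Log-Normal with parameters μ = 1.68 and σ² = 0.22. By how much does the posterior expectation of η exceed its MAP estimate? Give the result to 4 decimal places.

Mode = exp(μ − σ²) = exp(1.46) = 4.3060.
Mean = exp(μ + σ²/2) = exp(1.790) = 5.9895.
Difference = 5.9895 − 4.3060 = 1.6835.
Right-skewed posterior ⇒ mode < mean.

1.6835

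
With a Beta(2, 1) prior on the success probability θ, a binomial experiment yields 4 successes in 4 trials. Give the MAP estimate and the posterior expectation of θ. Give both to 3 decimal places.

MAP = 1.000, posterior mean = 0.857

Posterior: Beta(2+4, 1+0) = Beta(6, 1).
Since β = 1 ≤ 1 and α > 1, the Beta density is monotone increasing on [0,1]; the mode is at 1.
Mean = 6/(6+1) = 0.857.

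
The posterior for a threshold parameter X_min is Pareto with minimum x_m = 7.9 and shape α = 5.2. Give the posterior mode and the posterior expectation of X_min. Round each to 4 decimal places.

The Pareto density is strictly decreasing on [x_m, ∞), so the mode is x_m = 7.9000.
Mean = α·x_m/(α−1) = 5.2·7.9/4.2 = 9.7810.

X_min_MAP = 7.9000, E[X_min|data] = 9.7810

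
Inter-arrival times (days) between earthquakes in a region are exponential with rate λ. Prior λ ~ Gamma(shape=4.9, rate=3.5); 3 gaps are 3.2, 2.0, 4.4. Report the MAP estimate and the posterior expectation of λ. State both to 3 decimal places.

MAP = 0.527; posterior mean = 0.603

Σ times = 9.6. Posterior: Gamma(shape = 4.9+3 = 7.9, rate = 3.5+9.6 = 13.1).
Mode = (α−1)/β = 6.9/13.1 = 0.527.
Mean = α/β = 7.9/13.1 = 0.603.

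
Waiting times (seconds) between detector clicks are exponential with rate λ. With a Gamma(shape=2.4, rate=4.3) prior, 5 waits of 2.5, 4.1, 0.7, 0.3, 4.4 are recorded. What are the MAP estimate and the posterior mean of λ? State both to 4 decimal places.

Σ times = 12.0. Posterior: Gamma(shape = 2.4+5 = 7.4, rate = 4.3+12.0 = 16.3).
Mode = (α−1)/β = 6.4/16.3 = 0.3926.
Mean = α/β = 7.4/16.3 = 0.4540.
Mean > mode: the posterior has a right tail.

MAP = 0.3926, posterior mean = 0.4540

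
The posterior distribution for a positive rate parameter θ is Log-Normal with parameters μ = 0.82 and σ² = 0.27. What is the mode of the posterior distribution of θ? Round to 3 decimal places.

Mode = exp(μ − σ²) = exp(0.55) = 1.733.
Mean = exp(μ + σ²/2) = exp(0.955) = 2.599.
This is the posterior mode — the MAP estimate.

1.733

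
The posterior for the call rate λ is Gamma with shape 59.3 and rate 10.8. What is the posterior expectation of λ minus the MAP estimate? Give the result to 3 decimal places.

0.093

Mode = (α−1)/β = 58.3/10.8 = 5.398.
Mean = α/β = 59.3/10.8 = 5.491.
Difference = 5.491 − 5.398 = 0.093.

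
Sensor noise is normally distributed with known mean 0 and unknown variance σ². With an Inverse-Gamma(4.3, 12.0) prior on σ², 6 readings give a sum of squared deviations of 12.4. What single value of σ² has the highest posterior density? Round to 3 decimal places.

Posterior: Inverse-Gamma(shape = 4.3+6/2 = 7.3, scale = 12.0+12.4/2 = 18.2).
Mode = β/(α+1) = 18.2/8.3 = 2.193.
Mean = β/(α−1) = 18.2/6.3 = 2.889.
This is the posterior mode — the MAP estimate.

2.193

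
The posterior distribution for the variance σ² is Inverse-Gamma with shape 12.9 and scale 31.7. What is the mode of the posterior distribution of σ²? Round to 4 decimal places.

2.2806

Mode = β/(α+1) = 31.7/13.9 = 2.2806.
Mean = β/(α−1) = 31.7/11.9 = 2.6639.
This is the posterior mode — the MAP estimate.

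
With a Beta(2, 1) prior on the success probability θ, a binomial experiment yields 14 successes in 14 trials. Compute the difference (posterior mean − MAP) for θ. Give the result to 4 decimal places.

-0.0588

Posterior: Beta(2+14, 1+0) = Beta(16, 1).
Since β = 1 ≤ 1 and α > 1, the Beta density is monotone increasing on [0,1]; the mode is at 1.
Mean = 16/(16+1) = 0.9412.
Difference = 0.9412 − 1.0000 = -0.0588.
The mean is pulled below the mode by the posterior's left skew.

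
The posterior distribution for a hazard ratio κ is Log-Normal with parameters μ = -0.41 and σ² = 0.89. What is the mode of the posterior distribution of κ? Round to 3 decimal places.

0.273

Mode = exp(μ − σ²) = exp(-1.30) = 0.273.
Mean = exp(μ + σ²/2) = exp(0.035) = 1.036.
This is the posterior mode — the MAP estimate.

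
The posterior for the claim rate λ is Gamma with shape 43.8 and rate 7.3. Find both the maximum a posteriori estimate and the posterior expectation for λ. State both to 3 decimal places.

Mode = (α−1)/β = 42.8/7.3 = 5.863.
Mean = α/β = 43.8/7.3 = 6.000.

maximum a posteriori estimate = 5.863, posterior expectation = 6.000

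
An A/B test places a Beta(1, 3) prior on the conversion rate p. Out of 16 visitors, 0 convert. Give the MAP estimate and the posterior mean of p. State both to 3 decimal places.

Posterior: Beta(1+0, 3+16) = Beta(1, 19).
Since α = 1 ≤ 1 and β > 1, the Beta density is monotone decreasing on [0,1]; the mode is at 0.
Mean = 1/(1+19) = 0.050.

MAP: 0.000. Posterior mean: 0.050.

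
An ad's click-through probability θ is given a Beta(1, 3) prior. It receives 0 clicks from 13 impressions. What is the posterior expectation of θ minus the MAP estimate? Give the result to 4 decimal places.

0.0588

Posterior: Beta(1+0, 3+13) = Beta(1, 16).
Since α = 1 ≤ 1 and β > 1, the Beta density is monotone decreasing on [0,1]; the mode is at 0.
Mean = 1/(1+16) = 0.0588.
Difference = 0.0588 − 0.0000 = 0.0588.
The mean is pulled above the mode by the posterior's right skew.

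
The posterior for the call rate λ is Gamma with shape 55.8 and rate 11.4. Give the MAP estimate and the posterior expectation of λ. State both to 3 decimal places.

Mode = (α−1)/β = 54.8/11.4 = 4.807.
Mean = α/β = 55.8/11.4 = 4.895.
The mean is pulled above the mode by the posterior's right skew.

MAP = 4.807; posterior mean = 4.895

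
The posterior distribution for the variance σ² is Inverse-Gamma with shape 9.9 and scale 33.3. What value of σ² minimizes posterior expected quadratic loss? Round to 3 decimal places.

Mode = β/(α+1) = 33.3/10.9 = 3.055.
Mean = β/(α−1) = 33.3/8.9 = 3.742.
Quadratic loss ⇒ the optimal estimator is the posterior mean.

3.742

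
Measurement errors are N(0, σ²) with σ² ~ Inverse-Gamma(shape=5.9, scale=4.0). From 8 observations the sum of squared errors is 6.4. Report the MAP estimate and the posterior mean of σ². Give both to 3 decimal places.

MAP = 0.661, posterior mean = 0.809

Posterior: Inverse-Gamma(shape = 5.9+8/2 = 9.9, scale = 4.0+6.4/2 = 7.2).
Mode = β/(α+1) = 7.2/10.9 = 0.661.
Mean = β/(α−1) = 7.2/8.9 = 0.809.
The mean is pulled above the mode by the posterior's right skew.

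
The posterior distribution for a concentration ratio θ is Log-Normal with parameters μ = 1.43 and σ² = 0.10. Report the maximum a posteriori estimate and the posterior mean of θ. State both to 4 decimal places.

MAP: 3.7810. Posterior mean: 4.3929.

Mode = exp(μ − σ²) = exp(1.33) = 3.7810.
Mean = exp(μ + σ²/2) = exp(1.480) = 4.3929.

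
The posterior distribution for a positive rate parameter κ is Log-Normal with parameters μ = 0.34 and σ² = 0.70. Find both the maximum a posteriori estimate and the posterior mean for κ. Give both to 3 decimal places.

maximum a posteriori estimate = 0.698, posterior mean = 1.994

Mode = exp(μ − σ²) = exp(-0.36) = 0.698.
Mean = exp(μ + σ²/2) = exp(0.690) = 1.994.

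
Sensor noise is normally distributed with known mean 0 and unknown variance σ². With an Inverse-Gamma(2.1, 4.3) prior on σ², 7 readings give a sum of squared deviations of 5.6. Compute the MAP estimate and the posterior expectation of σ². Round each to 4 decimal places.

MAP = 1.0758; posterior mean = 1.5435

Posterior: Inverse-Gamma(shape = 2.1+7/2 = 5.6, scale = 4.3+5.6/2 = 7.1).
Mode = β/(α+1) = 7.1/6.6 = 1.0758.
Mean = β/(α−1) = 7.1/4.6 = 1.5435.
The mean is pulled above the mode by the posterior's right skew.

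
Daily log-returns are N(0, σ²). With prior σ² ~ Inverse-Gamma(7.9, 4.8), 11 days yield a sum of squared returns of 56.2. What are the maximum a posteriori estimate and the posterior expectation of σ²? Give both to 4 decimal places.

MAP = 2.2847; posterior mean = 2.6532

Posterior: Inverse-Gamma(shape = 7.9+11/2 = 13.4, scale = 4.8+56.2/2 = 32.9).
Mode = β/(α+1) = 32.9/14.4 = 2.2847.
Mean = β/(α−1) = 32.9/12.4 = 2.6532.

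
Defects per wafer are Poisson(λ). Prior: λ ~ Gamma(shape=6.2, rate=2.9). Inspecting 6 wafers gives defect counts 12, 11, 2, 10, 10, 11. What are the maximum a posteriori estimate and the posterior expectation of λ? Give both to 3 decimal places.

Σ counts = 56. Posterior: Gamma(shape = 6.2+56 = 62.2, rate = 2.9+6 = 8.9).
Mode = (α−1)/β = 61.2/8.9 = 6.876.
Mean = α/β = 62.2/8.9 = 6.989.

λ_MAP = 6.876, E[λ|data] = 6.989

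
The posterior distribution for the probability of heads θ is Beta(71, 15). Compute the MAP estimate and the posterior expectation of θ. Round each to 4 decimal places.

MAP = 0.8333; posterior mean = 0.8256

Mode = (71−1)/(71+15−2) = 70/84 = 0.8333.
Mean = 71/(71+15) = 71/86 = 0.8256.
Left-skewed posterior ⇒ mean < mode.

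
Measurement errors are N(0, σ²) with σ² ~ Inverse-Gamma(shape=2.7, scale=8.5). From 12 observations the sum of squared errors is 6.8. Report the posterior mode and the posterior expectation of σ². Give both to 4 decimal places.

posterior mode = 1.2268, posterior expectation = 1.5455

Posterior: Inverse-Gamma(shape = 2.7+12/2 = 8.7, scale = 8.5+6.8/2 = 11.9).
Mode = β/(α+1) = 11.9/9.7 = 1.2268.
Mean = β/(α−1) = 11.9/7.7 = 1.5455.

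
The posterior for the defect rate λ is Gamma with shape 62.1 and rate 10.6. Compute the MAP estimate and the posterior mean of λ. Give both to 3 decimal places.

λ_MAP = 5.764, E[λ|data] = 5.858

Mode = (α−1)/β = 61.1/10.6 = 5.764.
Mean = α/β = 62.1/10.6 = 5.858.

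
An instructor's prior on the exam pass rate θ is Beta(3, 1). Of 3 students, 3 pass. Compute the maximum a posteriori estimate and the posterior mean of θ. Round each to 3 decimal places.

Posterior: Beta(3+3, 1+0) = Beta(6, 1).
Since β = 1 ≤ 1 and α > 1, the Beta density is monotone increasing on [0,1]; the mode is at 1.
Mean = 6/(6+1) = 0.857.
Left-skewed posterior ⇒ mean < mode.

MAP: 1.000. Posterior mean: 0.857.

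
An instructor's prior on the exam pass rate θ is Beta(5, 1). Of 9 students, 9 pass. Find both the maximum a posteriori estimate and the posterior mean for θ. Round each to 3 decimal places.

MAP: 1.000. Posterior mean: 0.933.

Posterior: Beta(5+9, 1+0) = Beta(14, 1).
Since β = 1 ≤ 1 and α > 1, the Beta density is monotone increasing on [0,1]; the mode is at 1.
Mean = 14/(14+1) = 0.933.
The posterior is left-skewed, so the mode exceeds the mean.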